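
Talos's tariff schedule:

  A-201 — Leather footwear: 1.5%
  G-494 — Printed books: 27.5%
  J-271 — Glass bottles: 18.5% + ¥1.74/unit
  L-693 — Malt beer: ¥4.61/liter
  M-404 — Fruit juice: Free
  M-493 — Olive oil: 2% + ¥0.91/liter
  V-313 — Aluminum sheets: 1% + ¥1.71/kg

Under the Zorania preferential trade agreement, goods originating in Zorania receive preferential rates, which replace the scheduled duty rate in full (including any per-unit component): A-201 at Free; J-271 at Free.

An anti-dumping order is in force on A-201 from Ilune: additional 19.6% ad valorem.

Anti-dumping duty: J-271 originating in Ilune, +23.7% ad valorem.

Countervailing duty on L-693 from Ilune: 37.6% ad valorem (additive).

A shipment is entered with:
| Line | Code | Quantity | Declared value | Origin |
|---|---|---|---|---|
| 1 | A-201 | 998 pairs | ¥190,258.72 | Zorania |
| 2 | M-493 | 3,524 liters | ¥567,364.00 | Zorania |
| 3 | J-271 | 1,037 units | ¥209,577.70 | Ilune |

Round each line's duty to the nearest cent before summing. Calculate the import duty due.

¥104,800.29

Line 1 (A-201, Zorania, 998 pairs, ¥190,258.72):
Base rate for A-201 is 1.5%.
Origin Zorania qualifies under the Talos–Zorania agreement and A-201 is covered: preferential rate Free applies instead.
The additional-duty order on A-201 targets Ilune, not Zorania; it does not apply.
Duty = ¥190,258.72 × 0% = ¥0.00.
Line 2 (M-493, Zorania, 3,524 liters, ¥567,364.00):
Base rate for M-493 is 2% + ¥0.91/liter.
Origin Zorania is the FTA partner but M-493 is not on the preference list; base rate stands.
Duty = ¥567,364.00 × 2% + 3,524 × ¥0.91 = ¥14,554.12.
Line 3 (J-271, Ilune, 1,037 units, ¥209,577.70):
Base rate for J-271 is 18.5% + ¥1.74/unit.
J-271 has an FTA preferential rate, but origin Ilune is not Zorania; base rate stands.
Additional duty on J-271 from Ilune: +23.7%. Applied ad valorem rate: 18.5% + 23.7% = 42.2%.
Duty = ¥209,577.70 × 42.2% + 1,037 × ¥1.74 = ¥90,246.17.
Total = ¥0.00 + ¥14,554.12 + ¥90,246.17 = ¥104,800.29.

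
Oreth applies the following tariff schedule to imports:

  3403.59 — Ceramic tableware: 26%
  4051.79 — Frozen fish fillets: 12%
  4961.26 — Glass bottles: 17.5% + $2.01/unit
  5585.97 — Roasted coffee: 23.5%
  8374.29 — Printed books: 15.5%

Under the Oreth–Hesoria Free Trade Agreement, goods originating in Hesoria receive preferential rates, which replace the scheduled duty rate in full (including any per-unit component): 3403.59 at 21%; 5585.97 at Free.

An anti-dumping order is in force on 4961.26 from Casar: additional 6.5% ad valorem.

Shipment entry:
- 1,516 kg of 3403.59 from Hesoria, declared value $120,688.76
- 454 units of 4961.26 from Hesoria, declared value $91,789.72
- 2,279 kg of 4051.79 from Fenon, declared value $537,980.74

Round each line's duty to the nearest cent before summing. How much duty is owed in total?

Line 1 (3403.59, Hesoria, 1,516 kg, $120,688.76):
Base rate for 3403.59 is 26%.
Origin Hesoria qualifies under the Oreth–Hesoria agreement and 3403.59 is covered: preferential rate 21% applies instead.
Duty = $120,688.76 × 21% = $25,344.64.
Line 2 (4961.26, Hesoria, 454 units, $91,789.72):
Base rate for 4961.26 is 17.5% + $2.01/unit.
Origin Hesoria is the FTA partner but 4961.26 is not on the preference list; base rate stands.
The additional-duty order on 4961.26 targets Casar, not Hesoria; it does not apply.
Duty = $91,789.72 × 17.5% + 454 × $2.01 = $16,975.74.
Line 3 (4051.79, Fenon, 2,279 kg, $537,980.74):
Base rate for 4051.79 is 12%.
Duty = $537,980.74 × 12% = $64,557.69.
Total = $25,344.64 + $16,975.74 + $64,557.69 = $106,878.07.

$106,878.07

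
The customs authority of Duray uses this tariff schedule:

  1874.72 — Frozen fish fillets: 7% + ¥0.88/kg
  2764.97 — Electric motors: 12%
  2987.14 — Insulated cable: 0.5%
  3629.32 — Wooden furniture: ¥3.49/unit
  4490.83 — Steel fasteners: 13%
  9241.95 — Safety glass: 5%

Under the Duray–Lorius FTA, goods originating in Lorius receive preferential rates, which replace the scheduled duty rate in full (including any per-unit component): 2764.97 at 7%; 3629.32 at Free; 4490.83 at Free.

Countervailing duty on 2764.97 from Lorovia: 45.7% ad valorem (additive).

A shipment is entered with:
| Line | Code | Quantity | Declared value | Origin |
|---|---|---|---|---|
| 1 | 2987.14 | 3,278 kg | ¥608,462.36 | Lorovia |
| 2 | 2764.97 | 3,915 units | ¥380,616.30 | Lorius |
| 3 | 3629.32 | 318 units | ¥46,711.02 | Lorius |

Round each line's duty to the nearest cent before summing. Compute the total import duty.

Line 1 (2987.14, Lorovia, 3,278 kg, ¥608,462.36):
Base rate for 2987.14 is 0.5%.
Duty = ¥608,462.36 × 0.5% = ¥3,042.31.
Line 2 (2764.97, Lorius, 3,915 units, ¥380,616.30):
Base rate for 2764.97 is 12%.
Origin Lorius qualifies under the Duray–Lorius agreement and 2764.97 is covered: preferential rate 7% applies instead.
The additional-duty order on 2764.97 targets Lorovia, not Lorius; it does not apply.
Duty = ¥380,616.30 × 7% = ¥26,643.14.
Line 3 (3629.32, Lorius, 318 units, ¥46,711.02):
Base rate for 3629.32 is ¥3.49/unit.
Origin Lorius qualifies under the Duray–Lorius agreement and 3629.32 is covered: preferential rate Free applies instead.
Duty = ¥46,711.02 × 0% = ¥0.00.
Total = ¥3,042.31 + ¥26,643.14 + ¥0.00 = ¥29,685.45.

¥29,685.45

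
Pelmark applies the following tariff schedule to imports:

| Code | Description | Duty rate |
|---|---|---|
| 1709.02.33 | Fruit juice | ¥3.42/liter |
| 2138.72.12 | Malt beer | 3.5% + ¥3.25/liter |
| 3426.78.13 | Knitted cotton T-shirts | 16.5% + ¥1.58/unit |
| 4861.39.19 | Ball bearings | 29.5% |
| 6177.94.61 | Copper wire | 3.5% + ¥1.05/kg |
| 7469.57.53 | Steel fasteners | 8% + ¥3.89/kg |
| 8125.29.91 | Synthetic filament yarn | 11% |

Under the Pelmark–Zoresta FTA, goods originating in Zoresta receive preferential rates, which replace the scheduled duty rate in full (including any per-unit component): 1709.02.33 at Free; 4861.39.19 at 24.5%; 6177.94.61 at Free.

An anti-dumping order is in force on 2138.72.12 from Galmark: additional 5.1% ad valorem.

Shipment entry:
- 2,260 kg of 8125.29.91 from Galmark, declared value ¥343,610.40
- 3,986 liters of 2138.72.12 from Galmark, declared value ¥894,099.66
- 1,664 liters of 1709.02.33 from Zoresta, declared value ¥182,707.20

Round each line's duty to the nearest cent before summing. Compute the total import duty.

¥127,644.21

Line 1 (8125.29.91, Galmark, 2,260 kg, ¥343,610.40):
Base rate for 8125.29.91 is 11%.
Duty = ¥343,610.40 × 11% = ¥37,797.14.
Line 2 (2138.72.12, Galmark, 3,986 liters, ¥894,099.66):
Base rate for 2138.72.12 is 3.5% + ¥3.25/liter.
Additional duty on 2138.72.12 from Galmark: +5.1%. Applied ad valorem rate: 3.5% + 5.1% = 8.6%.
Duty = ¥894,099.66 × 8.6% + 3,986 × ¥3.25 = ¥89,847.07.
Line 3 (1709.02.33, Zoresta, 1,664 liters, ¥182,707.20):
Base rate for 1709.02.33 is ¥3.42/liter.
Origin Zoresta qualifies under the Pelmark–Zoresta agreement and 1709.02.33 is covered: preferential rate Free applies instead.
Duty = ¥182,707.20 × 0% = ¥0.00.
Total = ¥37,797.14 + ¥89,847.07 + ¥0.00 = ¥127,644.21.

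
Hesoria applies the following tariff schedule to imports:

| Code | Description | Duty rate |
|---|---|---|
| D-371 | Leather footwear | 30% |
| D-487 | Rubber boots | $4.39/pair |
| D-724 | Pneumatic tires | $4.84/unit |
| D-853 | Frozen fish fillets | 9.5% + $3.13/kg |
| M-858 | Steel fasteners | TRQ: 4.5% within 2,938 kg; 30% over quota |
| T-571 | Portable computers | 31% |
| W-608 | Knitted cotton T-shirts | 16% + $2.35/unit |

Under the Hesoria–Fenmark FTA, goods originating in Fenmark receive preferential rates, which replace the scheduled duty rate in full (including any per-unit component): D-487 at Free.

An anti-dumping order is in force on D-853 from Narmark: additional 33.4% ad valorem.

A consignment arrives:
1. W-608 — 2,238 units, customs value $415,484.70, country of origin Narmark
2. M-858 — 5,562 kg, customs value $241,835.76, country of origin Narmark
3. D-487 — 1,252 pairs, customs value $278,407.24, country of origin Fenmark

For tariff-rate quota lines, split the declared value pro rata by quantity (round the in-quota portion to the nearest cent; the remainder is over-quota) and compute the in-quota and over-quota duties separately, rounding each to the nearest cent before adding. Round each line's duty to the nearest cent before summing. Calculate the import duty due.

Line 1 (W-608, Narmark, 2,238 units, $415,484.70):
Base rate for W-608 is 16% + $2.35/unit.
Duty = $415,484.70 × 16% + 2,238 × $2.35 = $71,736.85.
Line 2 (M-858, Narmark, 5,562 kg, $241,835.76):
Code M-858 is under a tariff-rate quota (threshold 2,938 kg). In-quota: 2,938 kg at 4.5%; over-quota: 2,624 kg at 30%.
Pro-rata value split: in-quota = $241,835.76 × 2,938/5,562 = $127,744.24; over-quota = $241,835.76 − $127,744.24 = $114,091.52.
In-quota duty = $127,744.24 × 4.5% = $5,748.49. Over-quota duty = $114,091.52 × 30% = $34,227.46.
Line duty = $5,748.49 + $34,227.46 = $39,975.95.
Line 3 (D-487, Fenmark, 1,252 pairs, $278,407.24):
Base rate for D-487 is $4.39/pair.
Origin Fenmark qualifies under the Hesoria–Fenmark agreement and D-487 is covered: preferential rate Free applies instead.
Duty = $278,407.24 × 0% = $0.00.
Total = $71,736.85 + $39,975.95 + $0.00 = $111,712.80.

$111,712.80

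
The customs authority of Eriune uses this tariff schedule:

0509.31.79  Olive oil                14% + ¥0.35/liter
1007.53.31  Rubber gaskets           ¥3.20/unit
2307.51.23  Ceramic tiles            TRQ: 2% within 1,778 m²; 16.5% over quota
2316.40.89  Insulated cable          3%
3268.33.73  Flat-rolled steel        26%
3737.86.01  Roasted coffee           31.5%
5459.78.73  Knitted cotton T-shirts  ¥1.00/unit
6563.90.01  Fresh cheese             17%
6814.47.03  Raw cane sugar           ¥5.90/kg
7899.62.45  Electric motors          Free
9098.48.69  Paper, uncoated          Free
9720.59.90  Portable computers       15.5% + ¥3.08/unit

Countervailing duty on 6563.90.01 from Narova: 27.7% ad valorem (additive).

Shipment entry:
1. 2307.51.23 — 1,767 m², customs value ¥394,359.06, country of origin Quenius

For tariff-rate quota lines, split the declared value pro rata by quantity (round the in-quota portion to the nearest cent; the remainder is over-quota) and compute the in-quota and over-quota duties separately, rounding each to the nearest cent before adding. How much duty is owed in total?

Line 1 (2307.51.23, Quenius, 1,767 m², ¥394,359.06):
Code 2307.51.23 is under a tariff-rate quota (threshold 1,778 m²). Quantity 1,767 m² is within the quota, so the in-quota rate 2% applies to the full value.
Duty = ¥394,359.06 × 2% = ¥7,887.18.

¥7,887.18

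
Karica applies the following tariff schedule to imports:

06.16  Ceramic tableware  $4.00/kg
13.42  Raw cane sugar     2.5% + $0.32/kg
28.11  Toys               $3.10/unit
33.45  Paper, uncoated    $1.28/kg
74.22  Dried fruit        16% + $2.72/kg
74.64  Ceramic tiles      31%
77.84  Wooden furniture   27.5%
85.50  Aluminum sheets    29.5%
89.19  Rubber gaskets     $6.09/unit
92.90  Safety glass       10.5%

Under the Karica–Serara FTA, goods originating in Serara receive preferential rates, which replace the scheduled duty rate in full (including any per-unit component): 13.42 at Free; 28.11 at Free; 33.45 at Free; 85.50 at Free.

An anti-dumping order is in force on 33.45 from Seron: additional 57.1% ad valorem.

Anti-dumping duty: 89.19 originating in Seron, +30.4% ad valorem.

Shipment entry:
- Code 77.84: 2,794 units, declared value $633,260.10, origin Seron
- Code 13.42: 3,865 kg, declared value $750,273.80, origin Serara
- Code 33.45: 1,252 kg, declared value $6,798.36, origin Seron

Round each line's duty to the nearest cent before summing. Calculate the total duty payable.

$179,630.95

Line 1 (77.84, Seron, 2,794 units, $633,260.10):
Base rate for 77.84 is 27.5%.
Duty = $633,260.10 × 27.5% = $174,146.53.
Line 2 (13.42, Serara, 3,865 kg, $750,273.80):
Base rate for 13.42 is 2.5% + $0.32/kg.
Origin Serara qualifies under the Karica–Serara agreement and 13.42 is covered: preferential rate Free applies instead.
Duty = $750,273.80 × 0% = $0.00.
Line 3 (33.45, Seron, 1,252 kg, $6,798.36):
Base rate for 33.45 is $1.28/kg.
33.45 has an FTA preferential rate, but origin Seron is not Serara; base rate stands.
Additional duty on 33.45 from Seron: +57.1% ad valorem. Applied ad valorem rate = 57.1%.
Duty = $6,798.36 × 57.1% + 1,252 × $1.28 = $5,484.42.
Total = $174,146.53 + $0.00 + $5,484.42 = $179,630.95.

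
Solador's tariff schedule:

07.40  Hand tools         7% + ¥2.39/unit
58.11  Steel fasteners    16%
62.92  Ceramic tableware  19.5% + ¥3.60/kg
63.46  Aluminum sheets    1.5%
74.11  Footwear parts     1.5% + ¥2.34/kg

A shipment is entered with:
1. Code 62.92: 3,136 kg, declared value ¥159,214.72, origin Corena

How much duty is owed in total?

¥42,336.47

Line 1 (62.92, Corena, 3,136 kg, ¥159,214.72):
Base rate for 62.92 is 19.5% + ¥3.60/kg.
Duty = ¥159,214.72 × 19.5% + 3,136 × ¥3.60 = ¥42,336.47.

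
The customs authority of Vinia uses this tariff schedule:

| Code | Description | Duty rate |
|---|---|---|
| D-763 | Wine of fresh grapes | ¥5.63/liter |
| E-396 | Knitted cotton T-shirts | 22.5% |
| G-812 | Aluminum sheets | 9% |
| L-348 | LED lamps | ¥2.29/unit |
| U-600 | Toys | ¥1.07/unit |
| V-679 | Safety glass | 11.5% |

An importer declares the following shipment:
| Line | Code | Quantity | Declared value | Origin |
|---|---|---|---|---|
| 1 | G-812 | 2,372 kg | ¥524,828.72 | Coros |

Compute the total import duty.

¥47,234.58

Line 1 (G-812, Coros, 2,372 kg, ¥524,828.72):
Base rate for G-812 is 9%.
Duty = ¥524,828.72 × 9% = ¥47,234.58.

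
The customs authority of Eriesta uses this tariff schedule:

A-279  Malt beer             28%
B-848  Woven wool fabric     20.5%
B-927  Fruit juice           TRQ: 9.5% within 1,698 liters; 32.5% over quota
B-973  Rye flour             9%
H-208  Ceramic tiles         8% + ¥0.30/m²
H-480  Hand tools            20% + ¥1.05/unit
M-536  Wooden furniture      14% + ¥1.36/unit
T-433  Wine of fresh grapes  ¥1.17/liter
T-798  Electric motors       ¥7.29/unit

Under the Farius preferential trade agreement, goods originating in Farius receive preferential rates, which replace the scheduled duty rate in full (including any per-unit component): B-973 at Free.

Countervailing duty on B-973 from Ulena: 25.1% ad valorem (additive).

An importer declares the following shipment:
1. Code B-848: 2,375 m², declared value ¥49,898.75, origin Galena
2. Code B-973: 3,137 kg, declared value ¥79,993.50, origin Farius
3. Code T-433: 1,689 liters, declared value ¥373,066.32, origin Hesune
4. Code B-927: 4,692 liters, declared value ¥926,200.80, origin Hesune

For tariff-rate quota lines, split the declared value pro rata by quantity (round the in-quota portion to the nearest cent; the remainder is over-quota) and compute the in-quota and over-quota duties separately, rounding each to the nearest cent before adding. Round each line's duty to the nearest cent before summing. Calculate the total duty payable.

¥236,128.03

Line 1 (B-848, Galena, 2,375 m², ¥49,898.75):
Base rate for B-848 is 20.5%.
Duty = ¥49,898.75 × 20.5% = ¥10,229.24.
Line 2 (B-973, Farius, 3,137 kg, ¥79,993.50):
Base rate for B-973 is 9%.
Origin Farius qualifies under the Eriesta–Farius agreement and B-973 is covered: preferential rate Free applies instead.
The additional-duty order on B-973 targets Ulena, not Farius; it does not apply.
Duty = ¥79,993.50 × 0% = ¥0.00.
Line 3 (T-433, Hesune, 1,689 liters, ¥373,066.32):
Base rate for T-433 is ¥1.17/liter.
Duty = 1,689 × ¥1.17 = ¥1,976.13.
Line 4 (B-927, Hesune, 4,692 liters, ¥926,200.80):
Code B-927 is under a tariff-rate quota (threshold 1,698 liters). In-quota: 1,698 liters at 9.5%; over-quota: 2,994 liters at 32.5%.
Pro-rata value split: in-quota = ¥926,200.80 × 1,698/4,692 = ¥335,185.20; over-quota = ¥926,200.80 − ¥335,185.20 = ¥591,015.60.
In-quota duty = ¥335,185.20 × 9.5% = ¥31,842.59. Over-quota duty = ¥591,015.60 × 32.5% = ¥192,080.07.
Line duty = ¥31,842.59 + ¥192,080.07 = ¥223,922.66.
Total = ¥10,229.24 + ¥0.00 + ¥1,976.13 + ¥223,922.66 = ¥236,128.03.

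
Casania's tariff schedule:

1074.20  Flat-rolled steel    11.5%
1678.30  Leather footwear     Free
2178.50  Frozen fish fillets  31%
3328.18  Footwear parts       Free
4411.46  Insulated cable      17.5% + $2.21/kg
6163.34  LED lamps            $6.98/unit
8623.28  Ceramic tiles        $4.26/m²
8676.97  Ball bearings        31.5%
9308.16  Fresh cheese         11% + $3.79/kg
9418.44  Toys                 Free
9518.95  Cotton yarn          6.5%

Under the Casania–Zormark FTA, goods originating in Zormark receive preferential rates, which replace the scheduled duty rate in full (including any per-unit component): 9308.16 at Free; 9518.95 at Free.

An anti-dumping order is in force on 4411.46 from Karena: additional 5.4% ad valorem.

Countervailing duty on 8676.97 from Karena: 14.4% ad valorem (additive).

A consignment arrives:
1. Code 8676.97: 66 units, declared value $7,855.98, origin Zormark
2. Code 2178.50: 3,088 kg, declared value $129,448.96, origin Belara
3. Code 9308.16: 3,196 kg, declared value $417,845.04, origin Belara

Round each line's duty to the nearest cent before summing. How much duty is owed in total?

$100,679.60

Line 1 (8676.97, Zormark, 66 units, $7,855.98):
Base rate for 8676.97 is 31.5%.
Origin Zormark is the FTA partner but 8676.97 is not on the preference list; base rate stands.
The additional-duty order on 8676.97 targets Karena, not Zormark; it does not apply.
Duty = $7,855.98 × 31.5% = $2,474.63.
Line 2 (2178.50, Belara, 3,088 kg, $129,448.96):
Base rate for 2178.50 is 31%.
Duty = $129,448.96 × 31% = $40,129.18.
Line 3 (9308.16, Belara, 3,196 kg, $417,845.04):
Base rate for 9308.16 is 11% + $3.79/kg.
9308.16 has an FTA preferential rate, but origin Belara is not Zormark; base rate stands.
Duty = $417,845.04 × 11% + 3,196 × $3.79 = $58,075.79.
Total = $2,474.63 + $40,129.18 + $58,075.79 = $100,679.60.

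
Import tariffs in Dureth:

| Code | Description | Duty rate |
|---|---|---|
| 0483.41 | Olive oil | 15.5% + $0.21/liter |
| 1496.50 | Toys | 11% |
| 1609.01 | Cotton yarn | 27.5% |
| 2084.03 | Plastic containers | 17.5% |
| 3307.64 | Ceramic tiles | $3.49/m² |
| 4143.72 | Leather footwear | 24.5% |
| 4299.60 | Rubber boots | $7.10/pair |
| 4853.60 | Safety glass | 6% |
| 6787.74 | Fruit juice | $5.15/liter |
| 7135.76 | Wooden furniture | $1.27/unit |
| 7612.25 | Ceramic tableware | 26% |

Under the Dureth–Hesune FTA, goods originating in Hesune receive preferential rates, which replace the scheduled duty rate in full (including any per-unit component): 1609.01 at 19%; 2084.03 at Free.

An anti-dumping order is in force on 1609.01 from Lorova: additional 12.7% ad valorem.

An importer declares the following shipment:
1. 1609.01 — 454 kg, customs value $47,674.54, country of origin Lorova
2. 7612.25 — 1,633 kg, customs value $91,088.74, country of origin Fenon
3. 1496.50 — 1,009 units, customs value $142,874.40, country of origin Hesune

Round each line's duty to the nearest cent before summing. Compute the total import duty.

$58,564.42

Line 1 (1609.01, Lorova, 454 kg, $47,674.54):
Base rate for 1609.01 is 27.5%.
1609.01 has an FTA preferential rate, but origin Lorova is not Hesune; base rate stands.
Additional duty on 1609.01 from Lorova: +12.7%. Applied ad valorem rate: 27.5% + 12.7% = 40.2%.
Duty = $47,674.54 × 40.2% = $19,165.17.
Line 2 (7612.25, Fenon, 1,633 kg, $91,088.74):
Base rate for 7612.25 is 26%.
Duty = $91,088.74 × 26% = $23,683.07.
Line 3 (1496.50, Hesune, 1,009 units, $142,874.40):
Base rate for 1496.50 is 11%.
Origin Hesune is the FTA partner but 1496.50 is not on the preference list; base rate stands.
Duty = $142,874.40 × 11% = $15,716.18.
Total = $19,165.17 + $23,683.07 + $15,716.18 = $58,564.42.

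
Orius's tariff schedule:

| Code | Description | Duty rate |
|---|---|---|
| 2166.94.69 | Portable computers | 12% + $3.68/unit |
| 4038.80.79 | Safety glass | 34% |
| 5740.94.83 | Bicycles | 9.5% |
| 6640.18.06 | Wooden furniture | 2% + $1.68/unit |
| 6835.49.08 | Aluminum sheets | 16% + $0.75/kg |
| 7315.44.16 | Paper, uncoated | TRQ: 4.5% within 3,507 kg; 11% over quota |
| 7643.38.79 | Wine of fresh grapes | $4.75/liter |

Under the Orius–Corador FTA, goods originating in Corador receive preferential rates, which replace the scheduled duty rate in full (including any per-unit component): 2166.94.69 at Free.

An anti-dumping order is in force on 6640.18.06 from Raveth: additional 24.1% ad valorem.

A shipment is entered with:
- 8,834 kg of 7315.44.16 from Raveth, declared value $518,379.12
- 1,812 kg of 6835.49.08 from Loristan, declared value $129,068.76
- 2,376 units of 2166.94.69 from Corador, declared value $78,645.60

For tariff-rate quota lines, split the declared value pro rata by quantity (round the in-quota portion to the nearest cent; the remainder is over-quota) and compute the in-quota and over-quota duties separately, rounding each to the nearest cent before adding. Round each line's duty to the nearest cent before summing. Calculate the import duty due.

$65,655.30

Line 1 (7315.44.16, Raveth, 8,834 kg, $518,379.12):
Code 7315.44.16 is under a tariff-rate quota (threshold 3,507 kg). In-quota: 3,507 kg at 4.5%; over-quota: 5,327 kg at 11%.
Pro-rata value split: in-quota = $518,379.12 × 3,507/8,834 = $205,790.76; over-quota = $518,379.12 − $205,790.76 = $312,588.36.
In-quota duty = $205,790.76 × 4.5% = $9,260.58. Over-quota duty = $312,588.36 × 11% = $34,384.72.
Line duty = $9,260.58 + $34,384.72 = $43,645.30.
Line 2 (6835.49.08, Loristan, 1,812 kg, $129,068.76):
Base rate for 6835.49.08 is 16% + $0.75/kg.
Duty = $129,068.76 × 16% + 1,812 × $0.75 = $22,010.00.
Line 3 (2166.94.69, Corador, 2,376 units, $78,645.60):
Base rate for 2166.94.69 is 12% + $3.68/unit.
Origin Corador qualifies under the Orius–Corador agreement and 2166.94.69 is covered: preferential rate Free applies instead.
Duty = $78,645.60 × 0% = $0.00.
Total = $43,645.30 + $22,010.00 + $0.00 = $65,655.30.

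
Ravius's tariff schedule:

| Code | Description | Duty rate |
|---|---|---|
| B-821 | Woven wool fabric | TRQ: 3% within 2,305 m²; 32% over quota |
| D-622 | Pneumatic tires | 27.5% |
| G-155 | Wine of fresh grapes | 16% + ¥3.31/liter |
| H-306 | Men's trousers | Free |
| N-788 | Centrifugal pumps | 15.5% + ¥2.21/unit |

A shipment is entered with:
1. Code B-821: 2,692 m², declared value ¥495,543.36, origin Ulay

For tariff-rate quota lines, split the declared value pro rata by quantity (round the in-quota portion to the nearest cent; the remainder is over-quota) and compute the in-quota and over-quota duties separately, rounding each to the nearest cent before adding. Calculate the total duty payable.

¥35,525.60

Line 1 (B-821, Ulay, 2,692 m², ¥495,543.36):
Code B-821 is under a tariff-rate quota (threshold 2,305 m²). In-quota: 2,305 m² at 3%; over-quota: 387 m² at 32%.
Pro-rata value split: in-quota = ¥495,543.36 × 2,305/2,692 = ¥424,304.40; over-quota = ¥495,543.36 − ¥424,304.40 = ¥71,238.96.
In-quota duty = ¥424,304.40 × 3% = ¥12,729.13. Over-quota duty = ¥71,238.96 × 32% = ¥22,796.47.
Line duty = ¥12,729.13 + ¥22,796.47 = ¥35,525.60.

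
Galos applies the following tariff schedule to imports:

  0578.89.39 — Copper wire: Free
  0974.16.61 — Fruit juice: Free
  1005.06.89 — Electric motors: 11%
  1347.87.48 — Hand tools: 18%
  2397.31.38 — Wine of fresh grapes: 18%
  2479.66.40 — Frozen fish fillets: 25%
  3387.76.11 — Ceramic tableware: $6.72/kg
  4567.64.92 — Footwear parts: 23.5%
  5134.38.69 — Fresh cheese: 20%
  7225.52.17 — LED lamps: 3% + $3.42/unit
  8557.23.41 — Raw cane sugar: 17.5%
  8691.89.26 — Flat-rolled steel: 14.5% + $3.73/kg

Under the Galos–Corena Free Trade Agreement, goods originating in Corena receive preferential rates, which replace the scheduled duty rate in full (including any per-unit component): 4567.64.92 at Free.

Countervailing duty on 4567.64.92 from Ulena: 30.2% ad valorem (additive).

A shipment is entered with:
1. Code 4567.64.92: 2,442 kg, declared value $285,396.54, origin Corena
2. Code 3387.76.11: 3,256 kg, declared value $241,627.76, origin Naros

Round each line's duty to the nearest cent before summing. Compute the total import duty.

Line 1 (4567.64.92, Corena, 2,442 kg, $285,396.54):
Base rate for 4567.64.92 is 23.5%.
Origin Corena qualifies under the Galos–Corena agreement and 4567.64.92 is covered: preferential rate Free applies instead.
The additional-duty order on 4567.64.92 targets Ulena, not Corena; it does not apply.
Duty = $285,396.54 × 0% = $0.00.
Line 2 (3387.76.11, Naros, 3,256 kg, $241,627.76):
Base rate for 3387.76.11 is $6.72/kg.
Duty = 3,256 × $6.72 = $21,880.32.
Total = $0.00 + $21,880.32 = $21,880.32.

$21,880.32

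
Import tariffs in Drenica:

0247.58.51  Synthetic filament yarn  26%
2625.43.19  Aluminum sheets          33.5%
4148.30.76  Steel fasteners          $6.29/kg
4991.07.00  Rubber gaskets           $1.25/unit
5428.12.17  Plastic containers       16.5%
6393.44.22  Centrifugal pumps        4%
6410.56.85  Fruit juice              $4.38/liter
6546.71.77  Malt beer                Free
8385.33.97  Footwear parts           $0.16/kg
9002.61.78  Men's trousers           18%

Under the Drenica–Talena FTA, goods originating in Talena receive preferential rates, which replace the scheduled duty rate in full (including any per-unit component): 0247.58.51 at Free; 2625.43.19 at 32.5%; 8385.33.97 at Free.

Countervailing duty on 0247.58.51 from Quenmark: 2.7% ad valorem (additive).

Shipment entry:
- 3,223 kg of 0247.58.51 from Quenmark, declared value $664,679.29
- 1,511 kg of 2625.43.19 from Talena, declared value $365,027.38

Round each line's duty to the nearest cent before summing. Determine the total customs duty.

$309,396.86

Line 1 (0247.58.51, Quenmark, 3,223 kg, $664,679.29):
Base rate for 0247.58.51 is 26%.
0247.58.51 has an FTA preferential rate, but origin Quenmark is not Talena; base rate stands.
Additional duty on 0247.58.51 from Quenmark: +2.7%. Applied ad valorem rate: 26% + 2.7% = 28.7%.
Duty = $664,679.29 × 28.7% = $190,762.96.
Line 2 (2625.43.19, Talena, 1,511 kg, $365,027.38):
Base rate for 2625.43.19 is 33.5%.
Origin Talena qualifies under the Drenica–Talena agreement and 2625.43.19 is covered: preferential rate 32.5% applies instead.
Duty = $365,027.38 × 32.5% = $118,633.90.
Total = $190,762.96 + $118,633.90 = $309,396.86.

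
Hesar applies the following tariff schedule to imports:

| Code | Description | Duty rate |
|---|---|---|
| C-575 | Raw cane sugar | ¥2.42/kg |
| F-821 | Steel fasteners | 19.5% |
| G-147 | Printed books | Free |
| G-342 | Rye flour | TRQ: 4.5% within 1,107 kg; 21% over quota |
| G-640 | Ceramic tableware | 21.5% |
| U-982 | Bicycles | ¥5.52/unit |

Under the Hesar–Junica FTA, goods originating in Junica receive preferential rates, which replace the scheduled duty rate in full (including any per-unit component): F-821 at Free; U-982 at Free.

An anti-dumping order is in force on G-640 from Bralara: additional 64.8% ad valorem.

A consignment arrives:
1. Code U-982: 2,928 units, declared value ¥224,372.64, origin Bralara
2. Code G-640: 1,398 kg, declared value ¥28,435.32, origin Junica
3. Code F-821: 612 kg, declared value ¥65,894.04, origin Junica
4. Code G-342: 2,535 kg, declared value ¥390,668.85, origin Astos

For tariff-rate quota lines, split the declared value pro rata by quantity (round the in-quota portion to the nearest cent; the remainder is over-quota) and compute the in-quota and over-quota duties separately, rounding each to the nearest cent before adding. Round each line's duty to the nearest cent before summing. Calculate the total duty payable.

¥76,167.65

Line 1 (U-982, Bralara, 2,928 units, ¥224,372.64):
Base rate for U-982 is ¥5.52/unit.
U-982 has an FTA preferential rate, but origin Bralara is not Junica; base rate stands.
Duty = 2,928 × ¥5.52 = ¥16,162.56.
Line 2 (G-640, Junica, 1,398 kg, ¥28,435.32):
Base rate for G-640 is 21.5%.
Origin Junica is the FTA partner but G-640 is not on the preference list; base rate stands.
The additional-duty order on G-640 targets Bralara, not Junica; it does not apply.
Duty = ¥28,435.32 × 21.5% = ¥6,113.59.
Line 3 (F-821, Junica, 612 kg, ¥65,894.04):
Base rate for F-821 is 19.5%.
Origin Junica qualifies under the Hesar–Junica agreement and F-821 is covered: preferential rate Free applies instead.
Duty = ¥65,894.04 × 0% = ¥0.00.
Line 4 (G-342, Astos, 2,535 kg, ¥390,668.85):
Code G-342 is under a tariff-rate quota (threshold 1,107 kg). In-quota: 1,107 kg at 4.5%; over-quota: 1,428 kg at 21%.
Pro-rata value split: in-quota = ¥390,668.85 × 1,107/2,535 = ¥170,599.77; over-quota = ¥390,668.85 − ¥170,599.77 = ¥220,069.08.
In-quota duty = ¥170,599.77 × 4.5% = ¥7,676.99. Over-quota duty = ¥220,069.08 × 21% = ¥46,214.51.
Line duty = ¥7,676.99 + ¥46,214.51 = ¥53,891.50.
Total = ¥16,162.56 + ¥6,113.59 + ¥0.00 + ¥53,891.50 = ¥76,167.65.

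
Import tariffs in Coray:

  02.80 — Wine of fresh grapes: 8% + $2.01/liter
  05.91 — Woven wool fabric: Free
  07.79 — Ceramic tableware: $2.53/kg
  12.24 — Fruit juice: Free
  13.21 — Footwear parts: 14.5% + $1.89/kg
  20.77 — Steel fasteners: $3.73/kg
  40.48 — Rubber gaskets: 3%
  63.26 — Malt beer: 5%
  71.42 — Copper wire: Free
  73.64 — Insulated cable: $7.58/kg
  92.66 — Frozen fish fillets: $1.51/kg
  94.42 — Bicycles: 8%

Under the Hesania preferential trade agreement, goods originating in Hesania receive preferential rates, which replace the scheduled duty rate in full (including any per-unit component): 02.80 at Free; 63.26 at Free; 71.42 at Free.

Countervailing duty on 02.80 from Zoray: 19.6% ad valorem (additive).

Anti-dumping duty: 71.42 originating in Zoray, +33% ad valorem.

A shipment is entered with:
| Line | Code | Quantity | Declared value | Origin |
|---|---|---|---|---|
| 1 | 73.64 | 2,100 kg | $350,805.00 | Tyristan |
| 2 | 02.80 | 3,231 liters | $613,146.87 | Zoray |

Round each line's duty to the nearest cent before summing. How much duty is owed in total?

$191,640.85

Line 1 (73.64, Tyristan, 2,100 kg, $350,805.00):
Base rate for 73.64 is $7.58/kg.
Duty = 2,100 × $7.58 = $15,918.00.
Line 2 (02.80, Zoray, 3,231 liters, $613,146.87):
Base rate for 02.80 is 8% + $2.01/liter.
02.80 has an FTA preferential rate, but origin Zoray is not Hesania; base rate stands.
Additional duty on 02.80 from Zoray: +19.6%. Applied ad valorem rate: 8% + 19.6% = 27.6%.
Duty = $613,146.87 × 27.6% + 3,231 × $2.01 = $175,722.85.
Total = $15,918.00 + $175,722.85 = $191,640.85.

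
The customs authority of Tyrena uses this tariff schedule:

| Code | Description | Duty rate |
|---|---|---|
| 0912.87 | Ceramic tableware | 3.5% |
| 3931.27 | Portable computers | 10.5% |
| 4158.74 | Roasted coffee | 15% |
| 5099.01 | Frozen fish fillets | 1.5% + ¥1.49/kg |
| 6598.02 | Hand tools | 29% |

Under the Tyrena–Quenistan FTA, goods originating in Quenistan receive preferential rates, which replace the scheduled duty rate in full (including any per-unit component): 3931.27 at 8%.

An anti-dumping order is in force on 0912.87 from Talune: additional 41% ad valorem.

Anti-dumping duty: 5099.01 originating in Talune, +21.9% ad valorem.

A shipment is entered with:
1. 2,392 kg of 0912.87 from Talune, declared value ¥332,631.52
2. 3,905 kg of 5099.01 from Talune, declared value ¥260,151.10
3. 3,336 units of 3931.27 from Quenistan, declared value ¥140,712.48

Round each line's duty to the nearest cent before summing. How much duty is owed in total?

Line 1 (0912.87, Talune, 2,392 kg, ¥332,631.52):
Base rate for 0912.87 is 3.5%.
Additional duty on 0912.87 from Talune: +41%. Applied ad valorem rate: 3.5% + 41% = 44.5%.
Duty = ¥332,631.52 × 44.5% = ¥148,021.03.
Line 2 (5099.01, Talune, 3,905 kg, ¥260,151.10):
Base rate for 5099.01 is 1.5% + ¥1.49/kg.
Additional duty on 5099.01 from Talune: +21.9%. Applied ad valorem rate: 1.5% + 21.9% = 23.4%.
Duty = ¥260,151.10 × 23.4% + 3,905 × ¥1.49 = ¥66,693.81.
Line 3 (3931.27, Quenistan, 3,336 units, ¥140,712.48):
Base rate for 3931.27 is 10.5%.
Origin Quenistan qualifies under the Tyrena–Quenistan agreement and 3931.27 is covered: preferential rate 8% applies instead.
Duty = ¥140,712.48 × 8% = ¥11,257.00.
Total = ¥148,021.03 + ¥66,693.81 + ¥11,257.00 = ¥225,971.84.

¥225,971.84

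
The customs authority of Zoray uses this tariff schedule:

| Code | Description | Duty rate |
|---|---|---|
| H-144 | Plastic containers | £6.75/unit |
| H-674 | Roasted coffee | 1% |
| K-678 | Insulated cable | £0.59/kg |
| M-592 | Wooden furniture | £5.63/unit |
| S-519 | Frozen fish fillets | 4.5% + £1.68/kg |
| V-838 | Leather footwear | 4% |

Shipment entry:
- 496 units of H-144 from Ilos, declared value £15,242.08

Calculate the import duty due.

£3,348.00

Line 1 (H-144, Ilos, 496 units, £15,242.08):
Base rate for H-144 is £6.75/unit.
Duty = 496 × £6.75 = £3,348.00.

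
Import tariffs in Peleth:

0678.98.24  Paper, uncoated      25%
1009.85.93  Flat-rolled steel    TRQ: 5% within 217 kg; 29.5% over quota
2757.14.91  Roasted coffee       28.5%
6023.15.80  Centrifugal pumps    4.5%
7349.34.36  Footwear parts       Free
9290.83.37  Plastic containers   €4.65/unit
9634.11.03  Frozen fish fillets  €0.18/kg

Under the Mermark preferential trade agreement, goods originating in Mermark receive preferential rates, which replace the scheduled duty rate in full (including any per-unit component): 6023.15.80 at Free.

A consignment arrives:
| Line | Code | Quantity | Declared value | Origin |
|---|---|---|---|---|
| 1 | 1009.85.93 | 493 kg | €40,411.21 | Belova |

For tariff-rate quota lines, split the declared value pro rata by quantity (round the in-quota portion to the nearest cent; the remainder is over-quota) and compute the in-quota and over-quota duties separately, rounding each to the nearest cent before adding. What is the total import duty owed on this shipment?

Line 1 (1009.85.93, Belova, 493 kg, €40,411.21):
Code 1009.85.93 is under a tariff-rate quota (threshold 217 kg). In-quota: 217 kg at 5%; over-quota: 276 kg at 29.5%.
Pro-rata value split: in-quota = €40,411.21 × 217/493 = €17,787.49; over-quota = €40,411.21 − €17,787.49 = €22,623.72.
In-quota duty = €17,787.49 × 5% = €889.37. Over-quota duty = €22,623.72 × 29.5% = €6,674.00.
Line duty = €889.37 + €6,674.00 = €7,563.37.

€7,563.37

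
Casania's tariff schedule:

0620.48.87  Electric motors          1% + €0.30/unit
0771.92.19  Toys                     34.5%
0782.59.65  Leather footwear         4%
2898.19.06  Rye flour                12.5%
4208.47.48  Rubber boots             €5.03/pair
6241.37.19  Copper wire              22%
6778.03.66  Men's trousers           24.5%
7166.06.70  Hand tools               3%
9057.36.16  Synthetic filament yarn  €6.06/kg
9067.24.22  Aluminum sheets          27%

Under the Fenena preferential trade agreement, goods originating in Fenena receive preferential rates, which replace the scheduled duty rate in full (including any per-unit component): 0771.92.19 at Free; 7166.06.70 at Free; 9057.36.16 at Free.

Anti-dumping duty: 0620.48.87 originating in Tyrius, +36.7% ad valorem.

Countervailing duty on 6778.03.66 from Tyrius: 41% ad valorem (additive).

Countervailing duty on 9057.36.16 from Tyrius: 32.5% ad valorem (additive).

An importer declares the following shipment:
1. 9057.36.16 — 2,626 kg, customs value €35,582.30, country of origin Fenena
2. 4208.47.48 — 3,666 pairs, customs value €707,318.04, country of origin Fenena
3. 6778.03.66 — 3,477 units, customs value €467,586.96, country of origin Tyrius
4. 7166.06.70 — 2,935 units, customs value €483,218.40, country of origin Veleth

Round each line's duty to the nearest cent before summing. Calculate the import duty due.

€339,205.99

Line 1 (9057.36.16, Fenena, 2,626 kg, €35,582.30):
Base rate for 9057.36.16 is €6.06/kg.
Origin Fenena qualifies under the Casania–Fenena agreement and 9057.36.16 is covered: preferential rate Free applies instead.
The additional-duty order on 9057.36.16 targets Tyrius, not Fenena; it does not apply.
Duty = €35,582.30 × 0% = €0.00.
Line 2 (4208.47.48, Fenena, 3,666 pairs, €707,318.04):
Base rate for 4208.47.48 is €5.03/pair.
Origin Fenena is the FTA partner but 4208.47.48 is not on the preference list; base rate stands.
Duty = 3,666 × €5.03 = €18,439.98.
Line 3 (6778.03.66, Tyrius, 3,477 units, €467,586.96):
Base rate for 6778.03.66 is 24.5%.
Additional duty on 6778.03.66 from Tyrius: +41%. Applied ad valorem rate: 24.5% + 41% = 65.5%.
Duty = €467,586.96 × 65.5% = €306,269.46.
Line 4 (7166.06.70, Veleth, 2,935 units, €483,218.40):
Base rate for 7166.06.70 is 3%.
7166.06.70 has an FTA preferential rate, but origin Veleth is not Fenena; base rate stands.
Duty = €483,218.40 × 3% = €14,496.55.
Total = €0.00 + €18,439.98 + €306,269.46 + €14,496.55 = €339,205.99.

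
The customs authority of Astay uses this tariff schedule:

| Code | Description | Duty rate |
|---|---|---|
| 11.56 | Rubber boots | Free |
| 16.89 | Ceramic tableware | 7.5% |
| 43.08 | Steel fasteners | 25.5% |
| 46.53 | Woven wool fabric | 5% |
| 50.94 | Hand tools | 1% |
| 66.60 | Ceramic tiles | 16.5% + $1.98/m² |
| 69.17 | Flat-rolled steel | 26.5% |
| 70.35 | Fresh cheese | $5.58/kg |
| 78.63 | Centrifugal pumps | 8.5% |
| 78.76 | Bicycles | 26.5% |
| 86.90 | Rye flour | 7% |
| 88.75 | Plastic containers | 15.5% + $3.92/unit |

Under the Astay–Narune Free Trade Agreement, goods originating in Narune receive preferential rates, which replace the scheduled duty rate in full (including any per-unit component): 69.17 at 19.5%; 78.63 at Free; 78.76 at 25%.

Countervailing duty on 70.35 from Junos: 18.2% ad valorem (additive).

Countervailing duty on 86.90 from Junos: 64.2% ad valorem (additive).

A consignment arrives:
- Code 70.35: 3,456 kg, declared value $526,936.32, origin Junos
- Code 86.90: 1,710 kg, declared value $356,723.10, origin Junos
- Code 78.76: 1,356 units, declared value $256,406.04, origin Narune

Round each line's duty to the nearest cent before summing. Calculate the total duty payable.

Line 1 (70.35, Junos, 3,456 kg, $526,936.32):
Base rate for 70.35 is $5.58/kg.
Additional duty on 70.35 from Junos: +18.2% ad valorem. Applied ad valorem rate = 18.2%.
Duty = $526,936.32 × 18.2% + 3,456 × $5.58 = $115,186.89.
Line 2 (86.90, Junos, 1,710 kg, $356,723.10):
Base rate for 86.90 is 7%.
Additional duty on 86.90 from Junos: +64.2%. Applied ad valorem rate: 7% + 64.2% = 71.2%.
Duty = $356,723.10 × 71.2% = $253,986.85.
Line 3 (78.76, Narune, 1,356 units, $256,406.04):
Base rate for 78.76 is 26.5%.
Origin Narune qualifies under the Astay–Narune agreement and 78.76 is covered: preferential rate 25% applies instead.
Duty = $256,406.04 × 25% = $64,101.51.
Total = $115,186.89 + $253,986.85 + $64,101.51 = $433,275.25.

$433,275.25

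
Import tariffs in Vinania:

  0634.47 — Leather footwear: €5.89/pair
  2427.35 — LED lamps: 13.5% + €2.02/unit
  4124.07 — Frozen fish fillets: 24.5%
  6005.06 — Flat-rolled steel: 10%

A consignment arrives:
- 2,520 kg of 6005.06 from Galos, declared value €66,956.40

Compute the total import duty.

Line 1 (6005.06, Galos, 2,520 kg, €66,956.40):
Base rate for 6005.06 is 10%.
Duty = €66,956.40 × 10% = €6,695.64.

€6,695.64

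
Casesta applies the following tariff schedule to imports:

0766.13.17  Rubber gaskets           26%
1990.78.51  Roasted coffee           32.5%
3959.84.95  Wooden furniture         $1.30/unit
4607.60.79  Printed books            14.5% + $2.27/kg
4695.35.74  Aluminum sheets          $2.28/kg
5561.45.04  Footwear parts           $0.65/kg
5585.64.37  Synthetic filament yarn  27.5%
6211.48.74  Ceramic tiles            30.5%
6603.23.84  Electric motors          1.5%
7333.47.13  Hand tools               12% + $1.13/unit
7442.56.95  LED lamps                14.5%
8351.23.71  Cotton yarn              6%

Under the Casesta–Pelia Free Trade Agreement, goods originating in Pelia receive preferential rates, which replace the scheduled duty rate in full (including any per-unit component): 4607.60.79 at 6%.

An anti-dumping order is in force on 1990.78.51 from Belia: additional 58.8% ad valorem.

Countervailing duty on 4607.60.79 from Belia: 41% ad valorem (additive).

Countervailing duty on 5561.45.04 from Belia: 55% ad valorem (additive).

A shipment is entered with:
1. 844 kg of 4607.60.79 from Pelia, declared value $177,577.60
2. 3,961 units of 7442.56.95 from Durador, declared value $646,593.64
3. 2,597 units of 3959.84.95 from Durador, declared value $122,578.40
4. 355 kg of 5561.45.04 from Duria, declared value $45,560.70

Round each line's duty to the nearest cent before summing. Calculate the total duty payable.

Line 1 (4607.60.79, Pelia, 844 kg, $177,577.60):
Base rate for 4607.60.79 is 14.5% + $2.27/kg.
Origin Pelia qualifies under the Casesta–Pelia agreement and 4607.60.79 is covered: preferential rate 6% applies instead.
The additional-duty order on 4607.60.79 targets Belia, not Pelia; it does not apply.
Duty = $177,577.60 × 6% = $10,654.66.
Line 2 (7442.56.95, Durador, 3,961 units, $646,593.64):
Base rate for 7442.56.95 is 14.5%.
Duty = $646,593.64 × 14.5% = $93,756.08.
Line 3 (3959.84.95, Durador, 2,597 units, $122,578.40):
Base rate for 3959.84.95 is $1.30/unit.
Duty = 2,597 × $1.30 = $3,376.10.
Line 4 (5561.45.04, Duria, 355 kg, $45,560.70):
Base rate for 5561.45.04 is $0.65/kg.
The additional-duty order on 5561.45.04 targets Belia, not Duria; it does not apply.
Duty = 355 × $0.65 = $230.75.
Total = $10,654.66 + $93,756.08 + $3,376.10 + $230.75 = $108,017.59.

$108,017.59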